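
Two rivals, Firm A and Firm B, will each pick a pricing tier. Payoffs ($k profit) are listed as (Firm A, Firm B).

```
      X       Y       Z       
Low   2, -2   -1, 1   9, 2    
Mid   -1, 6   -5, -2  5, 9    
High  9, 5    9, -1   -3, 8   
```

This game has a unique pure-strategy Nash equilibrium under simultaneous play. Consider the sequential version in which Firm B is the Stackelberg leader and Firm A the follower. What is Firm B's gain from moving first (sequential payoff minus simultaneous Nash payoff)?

3

Solve by backward induction (Firm B leads).
- X: Firm A compares 2, -1, 9 and picks High; Firm B would get 5.
- Y: Firm A compares -1, -5, 9 and picks High; Firm B would get -1.
- Z: Firm A compares 9, 5, -3 and picks Low; Firm B would get 2.
Among 5, -1, 2, the best is 5 at X. Subgame-perfect outcome: (High, X) with payoffs (9, 5).
Now find the simultaneous Nash equilibrium.
Firm A's best replies: X→High; Y→High; Z→Low.
Firm B's best replies: Low→Z; Mid→Z; High→Z.
Only (Low, Z) has each player best-responding; Nash payoffs (9, 2).
Firm B's commitment gain: 5 − 2 = 3.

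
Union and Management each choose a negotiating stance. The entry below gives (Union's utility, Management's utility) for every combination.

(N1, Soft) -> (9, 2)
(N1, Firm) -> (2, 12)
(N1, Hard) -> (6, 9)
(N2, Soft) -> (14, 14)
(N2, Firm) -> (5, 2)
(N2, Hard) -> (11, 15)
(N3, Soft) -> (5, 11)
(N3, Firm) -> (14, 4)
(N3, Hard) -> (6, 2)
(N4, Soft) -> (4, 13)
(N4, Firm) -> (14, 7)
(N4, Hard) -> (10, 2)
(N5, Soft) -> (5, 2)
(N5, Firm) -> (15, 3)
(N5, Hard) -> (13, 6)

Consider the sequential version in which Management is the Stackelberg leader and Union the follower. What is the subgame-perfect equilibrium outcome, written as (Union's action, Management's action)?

(N2, Soft)

Work backward from Union's decision.
- Soft: BR = N2, leader payoff 14.
- Firm: BR = N5, leader payoff 3.
- Hard: BR = N5, leader payoff 6.
Management's induced payoffs are 14, 3, 6, so Management commits to Soft. Subgame-perfect outcome: (N2, Soft) with payoffs (14, 14).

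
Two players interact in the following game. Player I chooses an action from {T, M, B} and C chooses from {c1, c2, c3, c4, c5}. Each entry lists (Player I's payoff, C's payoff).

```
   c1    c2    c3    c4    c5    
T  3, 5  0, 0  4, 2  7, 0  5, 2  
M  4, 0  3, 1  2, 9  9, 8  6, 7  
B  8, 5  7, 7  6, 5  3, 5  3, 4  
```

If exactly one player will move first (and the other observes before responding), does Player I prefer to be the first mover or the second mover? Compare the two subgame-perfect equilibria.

If Player I leads: C's best replies are T→c1, M→c3, B→c2; Player I's induced payoffs 3, 2, 7; outcome (B, c2), payoffs (7, 7).
If C leads: Player I's best replies are c1→B, c2→B, c3→B, c4→M, c5→M; C's induced payoffs 5, 7, 5, 8, 7; outcome (M, c4), payoffs (9, 8).
Player I gets 7 moving first and 9 moving second, so Player I prefers to move second.

second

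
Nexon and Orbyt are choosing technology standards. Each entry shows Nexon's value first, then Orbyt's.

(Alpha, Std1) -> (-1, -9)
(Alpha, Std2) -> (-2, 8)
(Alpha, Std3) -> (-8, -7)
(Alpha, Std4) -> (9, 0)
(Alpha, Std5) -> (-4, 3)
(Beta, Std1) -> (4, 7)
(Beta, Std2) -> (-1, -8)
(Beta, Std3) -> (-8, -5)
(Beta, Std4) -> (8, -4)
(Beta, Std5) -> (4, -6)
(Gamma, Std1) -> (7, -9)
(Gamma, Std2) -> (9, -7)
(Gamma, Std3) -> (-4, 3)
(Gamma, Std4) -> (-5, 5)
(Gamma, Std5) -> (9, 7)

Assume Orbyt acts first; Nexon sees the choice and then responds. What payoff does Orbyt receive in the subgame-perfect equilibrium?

7

Backward induction with Orbyt moving first.
- Std1: Nexon compares -1, 4, 7 and picks Gamma; Orbyt would get -9.
- Std2: Nexon compares -2, -1, 9 and picks Gamma; Orbyt would get -7.
- Std3: Nexon compares -8, -8, -4 and picks Gamma; Orbyt would get 3.
- Std4: Nexon compares 9, 8, -5 and picks Alpha; Orbyt would get 0.
- Std5: Nexon compares -4, 4, 9 and picks Gamma; Orbyt would get 7.
Maximizing over -9, -7, 3, 0, 7, Orbyt chooses Std5. Subgame-perfect outcome: (Gamma, Std5) with payoffs (9, 7).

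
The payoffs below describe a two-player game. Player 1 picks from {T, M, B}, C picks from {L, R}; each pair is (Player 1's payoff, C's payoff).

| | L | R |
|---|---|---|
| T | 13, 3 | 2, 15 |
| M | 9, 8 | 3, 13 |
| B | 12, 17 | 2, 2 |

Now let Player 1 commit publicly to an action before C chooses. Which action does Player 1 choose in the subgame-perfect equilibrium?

B

Work backward from C's decision.
- T: BR = R, leader payoff 2.
- M: BR = R, leader payoff 3.
- B: BR = L, leader payoff 12.
Among 2, 3, 12, the best is 12 at B. Subgame-perfect outcome: (B, L) with payoffs (12, 17).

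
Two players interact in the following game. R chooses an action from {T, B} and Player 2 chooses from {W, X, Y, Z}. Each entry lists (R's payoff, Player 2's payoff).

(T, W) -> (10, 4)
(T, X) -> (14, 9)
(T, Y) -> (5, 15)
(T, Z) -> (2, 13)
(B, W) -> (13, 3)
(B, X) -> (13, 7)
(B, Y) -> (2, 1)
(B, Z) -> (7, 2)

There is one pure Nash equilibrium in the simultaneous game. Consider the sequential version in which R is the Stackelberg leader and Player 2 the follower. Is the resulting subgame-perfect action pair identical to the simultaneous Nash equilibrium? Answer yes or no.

no

Player 2 best-responds to each possible R move:
- T: Player 2 compares 4, 9, 15, 13 and picks Y; R would get 5.
- B: Player 2 compares 3, 7, 1, 2 and picks X; R would get 13.
R's induced payoffs are 5, 13, so R commits to B. Subgame-perfect outcome: (B, X) with payoffs (13, 7).
Under simultaneous play:
R's best replies: W→B; X→T; Y→T; Z→B.
Player 2's best replies: T→Y; B→X.
The unique mutual best reply is (T, Y), giving (5, 15).
Sequential outcome (B, X) differs from the Nash profile (T, Y).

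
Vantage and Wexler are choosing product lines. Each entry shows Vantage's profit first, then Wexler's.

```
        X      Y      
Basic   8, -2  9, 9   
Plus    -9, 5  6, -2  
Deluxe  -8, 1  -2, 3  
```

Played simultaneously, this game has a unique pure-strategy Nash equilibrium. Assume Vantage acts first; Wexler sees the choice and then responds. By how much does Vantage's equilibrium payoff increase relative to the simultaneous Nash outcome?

0

Wexler best-responds to each possible Vantage move:
- Basic: Wexler compares -2, 9 and picks Y; Vantage would get 9.
- Plus: Wexler compares 5, -2 and picks X; Vantage would get -9.
- Deluxe: Wexler compares 1, 3 and picks Y; Vantage would get -2.
Among 9, -9, -2, the best is 9 at Basic. Subgame-perfect outcome: (Basic, Y) with payoffs (9, 9).
Under simultaneous play:
Vantage's best replies: X→Basic; Y→Basic.
Wexler's best replies: Basic→Y; Plus→X; Deluxe→Y.
Only (Basic, Y) has each player best-responding; Nash payoffs (9, 9).
Vantage's commitment gain: 9 − 9 = 0.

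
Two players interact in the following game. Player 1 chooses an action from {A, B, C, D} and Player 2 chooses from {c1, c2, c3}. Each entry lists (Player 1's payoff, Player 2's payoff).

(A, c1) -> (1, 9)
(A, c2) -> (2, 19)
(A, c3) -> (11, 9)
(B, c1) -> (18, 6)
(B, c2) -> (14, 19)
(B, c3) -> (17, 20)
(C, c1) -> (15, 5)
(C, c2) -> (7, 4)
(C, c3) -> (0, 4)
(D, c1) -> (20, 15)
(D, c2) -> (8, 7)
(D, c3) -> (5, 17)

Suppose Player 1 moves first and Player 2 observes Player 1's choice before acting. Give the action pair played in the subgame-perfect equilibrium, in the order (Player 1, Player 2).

Backward induction with Player 1 moving first.
- A: BR = c2, leader payoff 2.
- B: BR = c3, leader payoff 17.
- C: BR = c1, leader payoff 15.
- D: BR = c3, leader payoff 5.
Among 2, 17, 15, 5, the best is 17 at B. Subgame-perfect outcome: (B, c3) with payoffs (17, 20).

(B, c3)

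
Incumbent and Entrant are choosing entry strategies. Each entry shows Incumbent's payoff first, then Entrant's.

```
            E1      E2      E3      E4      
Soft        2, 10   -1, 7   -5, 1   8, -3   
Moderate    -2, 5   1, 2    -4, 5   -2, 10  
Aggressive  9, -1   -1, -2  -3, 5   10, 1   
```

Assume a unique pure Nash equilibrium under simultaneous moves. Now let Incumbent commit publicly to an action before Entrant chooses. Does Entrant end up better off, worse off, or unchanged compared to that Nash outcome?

Entrant best-responds to each possible Incumbent move:
- Soft → Entrant plays E1 (best of 10, 7, 1, -3); Incumbent gets 2.
- Moderate → Entrant plays E4 (best of 5, 2, 5, 10); Incumbent gets -2.
- Aggressive → Entrant plays E3 (best of -1, -2, 5, 1); Incumbent gets -3.
Among 2, -2, -3, the best is 2 at Soft. Subgame-perfect outcome: (Soft, E1) with payoffs (2, 10).
Under simultaneous play:
Incumbent's best replies: E1→Aggressive; E2→Moderate; E3→Aggressive; E4→Aggressive.
Entrant's best replies: Soft→E1; Moderate→E4; Aggressive→E3.
The unique mutual best reply is (Aggressive, E3), giving (-3, 5).
Entrant earns 10 sequentially versus 5 at the Nash outcome: better off.

better off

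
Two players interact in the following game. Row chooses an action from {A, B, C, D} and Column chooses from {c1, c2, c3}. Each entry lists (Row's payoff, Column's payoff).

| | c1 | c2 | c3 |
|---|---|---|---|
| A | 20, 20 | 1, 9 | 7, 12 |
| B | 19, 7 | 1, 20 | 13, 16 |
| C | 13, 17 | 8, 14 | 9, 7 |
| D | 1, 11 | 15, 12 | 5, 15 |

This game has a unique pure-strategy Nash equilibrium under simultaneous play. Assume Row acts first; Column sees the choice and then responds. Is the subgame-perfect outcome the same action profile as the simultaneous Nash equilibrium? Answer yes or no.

yes

Work backward from Column's decision.
- A → Column plays c1 (best of 20, 9, 12); Row gets 20.
- B → Column plays c2 (best of 7, 20, 16); Row gets 1.
- C → Column plays c1 (best of 17, 14, 7); Row gets 13.
- D → Column plays c3 (best of 11, 12, 15); Row gets 5.
Row's induced payoffs are 20, 1, 13, 5, so Row commits to A. Subgame-perfect outcome: (A, c1) with payoffs (20, 20).
Under simultaneous play:
Row's best replies: c1→A; c2→D; c3→B.
Column's best replies: A→c1; B→c2; C→c1; D→c3.
Only (A, c1) has each player best-responding; Nash payoffs (20, 20).
Sequential outcome (A, c1) coincides with the Nash profile (A, c1).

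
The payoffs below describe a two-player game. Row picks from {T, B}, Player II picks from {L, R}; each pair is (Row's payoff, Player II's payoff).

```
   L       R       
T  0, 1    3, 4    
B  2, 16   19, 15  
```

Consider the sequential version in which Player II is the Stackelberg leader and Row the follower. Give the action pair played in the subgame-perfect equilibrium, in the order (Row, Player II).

(B, L)

Work backward from Row's decision.
- L → Row plays B (best of 0, 2); Player II gets 16.
- R → Row plays B (best of 3, 19); Player II gets 15.
Player II's induced payoffs are 16, 15, so Player II commits to L. Subgame-perfect outcome: (B, L) with payoffs (2, 16).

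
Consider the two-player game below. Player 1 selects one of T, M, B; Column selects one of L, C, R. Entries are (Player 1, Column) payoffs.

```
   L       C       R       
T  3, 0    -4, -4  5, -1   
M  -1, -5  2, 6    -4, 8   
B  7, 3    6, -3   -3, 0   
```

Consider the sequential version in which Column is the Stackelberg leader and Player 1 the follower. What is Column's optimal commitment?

Work backward from Player 1's decision.
- L: Player 1 compares 3, -1, 7 and picks B; Column would get 3.
- C: Player 1 compares -4, 2, 6 and picks B; Column would get -3.
- R: Player 1 compares 5, -4, -3 and picks T; Column would get -1.
Column's induced payoffs are 3, -3, -1, so Column commits to L. Subgame-perfect outcome: (B, L) with payoffs (7, 3).

L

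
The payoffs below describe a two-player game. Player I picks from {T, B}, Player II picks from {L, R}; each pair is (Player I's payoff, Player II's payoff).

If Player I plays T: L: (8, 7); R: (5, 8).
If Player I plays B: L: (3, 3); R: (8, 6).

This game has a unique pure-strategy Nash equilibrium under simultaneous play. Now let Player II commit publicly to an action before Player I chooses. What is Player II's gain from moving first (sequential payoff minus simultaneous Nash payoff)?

1

Player I best-responds to each possible Player II move:
- L → Player I plays T (best of 8, 3); Player II gets 7.
- R → Player I plays B (best of 5, 8); Player II gets 6.
Among 7, 6, the best is 7 at L. Subgame-perfect outcome: (T, L) with payoffs (8, 7).
Under simultaneous play:
Player I's best replies: L→T; R→B.
Player II's best replies: T→R; B→R.
Only (B, R) has each player best-responding; Nash payoffs (8, 6).
Player II's commitment gain: 7 − 6 = 1.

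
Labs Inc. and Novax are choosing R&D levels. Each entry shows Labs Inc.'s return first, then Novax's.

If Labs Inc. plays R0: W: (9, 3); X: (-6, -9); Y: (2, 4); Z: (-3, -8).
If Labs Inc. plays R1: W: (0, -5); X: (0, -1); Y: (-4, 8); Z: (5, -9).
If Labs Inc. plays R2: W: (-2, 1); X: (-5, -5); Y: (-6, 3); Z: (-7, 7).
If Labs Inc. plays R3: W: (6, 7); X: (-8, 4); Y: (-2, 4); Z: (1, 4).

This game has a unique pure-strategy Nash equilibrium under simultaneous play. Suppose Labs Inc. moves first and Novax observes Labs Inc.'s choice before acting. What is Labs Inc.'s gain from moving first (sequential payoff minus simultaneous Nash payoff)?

4

Backward induction with Labs Inc. moving first.
- R0 → Novax plays Y (best of 3, -9, 4, -8); Labs Inc. gets 2.
- R1 → Novax plays Y (best of -5, -1, 8, -9); Labs Inc. gets -4.
- R2 → Novax plays Z (best of 1, -5, 3, 7); Labs Inc. gets -7.
- R3 → Novax plays W (best of 7, 4, 4, 4); Labs Inc. gets 6.
Among 2, -4, -7, 6, the best is 6 at R3. Subgame-perfect outcome: (R3, W) with payoffs (6, 7).
For the simultaneous game, intersect best replies.
Labs Inc.'s best replies: W→R0; X→R1; Y→R0; Z→R1.
Novax's best replies: R0→Y; R1→Y; R2→Z; R3→W.
Only (R0, Y) has each player best-responding; Nash payoffs (2, 4).
Labs Inc.'s commitment gain: 6 − 2 = 4.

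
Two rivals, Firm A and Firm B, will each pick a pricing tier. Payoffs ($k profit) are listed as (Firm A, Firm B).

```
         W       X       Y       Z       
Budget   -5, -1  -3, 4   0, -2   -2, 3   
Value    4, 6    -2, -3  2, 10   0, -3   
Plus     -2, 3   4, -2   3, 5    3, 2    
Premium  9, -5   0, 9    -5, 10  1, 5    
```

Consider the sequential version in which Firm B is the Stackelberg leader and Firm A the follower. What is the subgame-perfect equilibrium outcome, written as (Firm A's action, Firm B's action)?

Backward induction with Firm B moving first.
- W: Firm A compares -5, 4, -2, 9 and picks Premium; Firm B would get -5.
- X: Firm A compares -3, -2, 4, 0 and picks Plus; Firm B would get -2.
- Y: Firm A compares 0, 2, 3, -5 and picks Plus; Firm B would get 5.
- Z: Firm A compares -2, 0, 3, 1 and picks Plus; Firm B would get 2.
Maximizing over -5, -2, 5, 2, Firm B chooses Y. Subgame-perfect outcome: (Plus, Y) with payoffs (3, 5).

(Plus, Y)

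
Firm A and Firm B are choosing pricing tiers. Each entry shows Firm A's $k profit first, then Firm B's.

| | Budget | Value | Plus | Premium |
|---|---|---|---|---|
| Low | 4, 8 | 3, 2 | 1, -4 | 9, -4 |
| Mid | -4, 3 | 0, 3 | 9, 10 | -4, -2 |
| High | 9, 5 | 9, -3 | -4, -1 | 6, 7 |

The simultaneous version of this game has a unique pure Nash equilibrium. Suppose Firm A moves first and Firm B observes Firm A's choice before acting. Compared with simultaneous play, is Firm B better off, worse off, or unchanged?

Backward induction with Firm A moving first.
- Low → Firm B plays Budget (best of 8, 2, -4, -4); Firm A gets 4.
- Mid → Firm B plays Plus (best of 3, 3, 10, -2); Firm A gets 9.
- High → Firm B plays Premium (best of 5, -3, -1, 7); Firm A gets 6.
Maximizing over 4, 9, 6, Firm A chooses Mid. Subgame-perfect outcome: (Mid, Plus) with payoffs (9, 10).
Now find the simultaneous Nash equilibrium.
Firm A's best replies: Budget→High; Value→High; Plus→Mid; Premium→Low.
Firm B's best replies: Low→Budget; Mid→Plus; High→Premium.
The unique mutual best reply is (Mid, Plus), giving (9, 10).
Firm B earns 10 sequentially versus 10 at the Nash outcome: unchanged.

unchanged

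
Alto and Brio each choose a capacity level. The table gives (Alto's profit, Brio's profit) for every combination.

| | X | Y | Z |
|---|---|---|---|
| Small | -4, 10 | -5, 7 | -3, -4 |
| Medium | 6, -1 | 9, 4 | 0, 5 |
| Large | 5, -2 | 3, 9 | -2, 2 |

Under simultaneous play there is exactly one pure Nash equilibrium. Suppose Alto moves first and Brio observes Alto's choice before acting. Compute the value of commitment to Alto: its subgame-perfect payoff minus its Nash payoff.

Solve by backward induction (Alto leads).
- Small: BR = X, leader payoff -4.
- Medium: BR = Z, leader payoff 0.
- Large: BR = Y, leader payoff 3.
Maximizing over -4, 0, 3, Alto chooses Large. Subgame-perfect outcome: (Large, Y) with payoffs (3, 9).
Now find the simultaneous Nash equilibrium.
Alto's best replies: X→Medium; Y→Medium; Z→Medium.
Brio's best replies: Small→X; Medium→Z; Large→Y.
Only (Medium, Z) has each player best-responding; Nash payoffs (0, 5).
Alto's commitment gain: 3 − 0 = 3.

3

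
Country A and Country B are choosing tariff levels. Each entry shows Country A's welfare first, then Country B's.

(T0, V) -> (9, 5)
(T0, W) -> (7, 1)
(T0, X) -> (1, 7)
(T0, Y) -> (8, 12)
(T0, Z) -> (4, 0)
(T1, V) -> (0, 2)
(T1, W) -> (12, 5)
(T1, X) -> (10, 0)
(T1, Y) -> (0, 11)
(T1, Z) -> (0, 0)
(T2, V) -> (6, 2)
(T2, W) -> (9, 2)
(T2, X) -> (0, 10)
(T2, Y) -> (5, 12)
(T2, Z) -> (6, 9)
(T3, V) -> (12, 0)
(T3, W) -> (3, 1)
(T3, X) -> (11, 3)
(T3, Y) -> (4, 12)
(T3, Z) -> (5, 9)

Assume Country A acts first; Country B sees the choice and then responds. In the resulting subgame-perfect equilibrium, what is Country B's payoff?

12

Solve by backward induction (Country A leads).
- T0: BR = Y, leader payoff 8.
- T1: BR = Y, leader payoff 0.
- T2: BR = Y, leader payoff 5.
- T3: BR = Y, leader payoff 4.
Among 8, 0, 5, 4, the best is 8 at T0. Subgame-perfect outcome: (T0, Y) with payoffs (8, 12).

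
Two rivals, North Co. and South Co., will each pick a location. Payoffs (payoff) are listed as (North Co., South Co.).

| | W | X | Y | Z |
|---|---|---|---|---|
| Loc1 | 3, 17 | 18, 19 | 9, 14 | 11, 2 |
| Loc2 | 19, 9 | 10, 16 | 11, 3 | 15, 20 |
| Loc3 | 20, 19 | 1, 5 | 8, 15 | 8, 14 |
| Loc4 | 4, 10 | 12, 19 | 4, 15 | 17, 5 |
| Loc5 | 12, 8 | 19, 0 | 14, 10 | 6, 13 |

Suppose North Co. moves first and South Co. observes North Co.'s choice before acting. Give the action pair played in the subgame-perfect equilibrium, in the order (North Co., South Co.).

(Loc3, W)

Solve by backward induction (North Co. leads).
- Loc1: BR = X, leader payoff 18.
- Loc2: BR = Z, leader payoff 15.
- Loc3: BR = W, leader payoff 20.
- Loc4: BR = X, leader payoff 12.
- Loc5: BR = Z, leader payoff 6.
Maximizing over 18, 15, 20, 12, 6, North Co. chooses Loc3. Subgame-perfect outcome: (Loc3, W) with payoffs (20, 19).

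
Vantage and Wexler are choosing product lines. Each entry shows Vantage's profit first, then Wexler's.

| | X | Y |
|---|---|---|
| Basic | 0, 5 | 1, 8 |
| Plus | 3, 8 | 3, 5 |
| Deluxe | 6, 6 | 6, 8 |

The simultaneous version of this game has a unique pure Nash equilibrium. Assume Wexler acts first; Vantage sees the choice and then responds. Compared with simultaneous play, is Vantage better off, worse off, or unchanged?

unchanged

Solve by backward induction (Wexler leads).
- X → Vantage plays Deluxe (best of 0, 3, 6); Wexler gets 6.
- Y → Vantage plays Deluxe (best of 1, 3, 6); Wexler gets 8.
Among 6, 8, the best is 8 at Y. Subgame-perfect outcome: (Deluxe, Y) with payoffs (6, 8).
Under simultaneous play:
Vantage's best replies: X→Deluxe; Y→Deluxe.
Wexler's best replies: Basic→Y; Plus→X; Deluxe→Y.
The unique mutual best reply is (Deluxe, Y), giving (6, 8).
Vantage earns 6 sequentially versus 6 at the Nash outcome: unchanged.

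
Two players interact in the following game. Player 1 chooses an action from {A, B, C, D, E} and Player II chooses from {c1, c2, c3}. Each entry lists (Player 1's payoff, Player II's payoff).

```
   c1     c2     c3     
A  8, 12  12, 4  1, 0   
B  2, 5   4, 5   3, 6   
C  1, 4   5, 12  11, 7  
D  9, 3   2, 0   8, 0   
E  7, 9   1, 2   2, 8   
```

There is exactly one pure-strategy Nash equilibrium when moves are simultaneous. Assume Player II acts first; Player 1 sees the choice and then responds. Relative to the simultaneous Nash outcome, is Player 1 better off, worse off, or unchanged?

Solve by backward induction (Player II leads).
- c1: BR = D, leader payoff 3.
- c2: BR = A, leader payoff 4.
- c3: BR = C, leader payoff 7.
Maximizing over 3, 4, 7, Player II chooses c3. Subgame-perfect outcome: (C, c3) with payoffs (11, 7).
For the simultaneous game, intersect best replies.
Player 1's best replies: c1→D; c2→A; c3→C.
Player II's best replies: A→c1; B→c3; C→c2; D→c1; E→c1.
Only (D, c1) has each player best-responding; Nash payoffs (9, 3).
Player 1 earns 11 sequentially versus 9 at the Nash outcome: better off.

better off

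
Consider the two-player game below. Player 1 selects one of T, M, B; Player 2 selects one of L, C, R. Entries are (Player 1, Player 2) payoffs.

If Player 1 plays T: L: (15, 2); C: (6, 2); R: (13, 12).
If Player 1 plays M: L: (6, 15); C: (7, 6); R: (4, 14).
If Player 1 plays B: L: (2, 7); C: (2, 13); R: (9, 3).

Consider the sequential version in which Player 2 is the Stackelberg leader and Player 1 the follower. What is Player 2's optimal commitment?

R

Solve by backward induction (Player 2 leads).
- L → Player 1 plays T (best of 15, 6, 2); Player 2 gets 2.
- C → Player 1 plays M (best of 6, 7, 2); Player 2 gets 6.
- R → Player 1 plays T (best of 13, 4, 9); Player 2 gets 12.
Among 2, 6, 12, the best is 12 at R. Subgame-perfect outcome: (T, R) with payoffs (13, 12).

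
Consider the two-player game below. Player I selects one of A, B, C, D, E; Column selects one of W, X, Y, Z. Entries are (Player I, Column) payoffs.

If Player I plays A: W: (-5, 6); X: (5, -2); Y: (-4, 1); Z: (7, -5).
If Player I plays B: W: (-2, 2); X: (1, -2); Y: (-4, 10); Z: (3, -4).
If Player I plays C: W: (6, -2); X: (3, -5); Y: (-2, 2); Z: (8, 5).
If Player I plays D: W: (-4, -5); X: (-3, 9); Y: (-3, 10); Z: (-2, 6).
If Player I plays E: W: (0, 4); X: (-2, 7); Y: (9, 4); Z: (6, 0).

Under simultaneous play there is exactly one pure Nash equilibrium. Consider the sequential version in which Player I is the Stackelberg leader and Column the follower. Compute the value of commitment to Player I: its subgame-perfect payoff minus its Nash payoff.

Column best-responds to each possible Player I move:
- A: Column compares 6, -2, 1, -5 and picks W; Player I would get -5.
- B: Column compares 2, -2, 10, -4 and picks Y; Player I would get -4.
- C: Column compares -2, -5, 2, 5 and picks Z; Player I would get 8.
- D: Column compares -5, 9, 10, 6 and picks Y; Player I would get -3.
- E: Column compares 4, 7, 4, 0 and picks X; Player I would get -2.
Among -5, -4, 8, -3, -2, the best is 8 at C. Subgame-perfect outcome: (C, Z) with payoffs (8, 5).
Now find the simultaneous Nash equilibrium.
Player I's best replies: W→C; X→A; Y→E; Z→C.
Column's best replies: A→W; B→Y; C→Z; D→Y; E→X.
The unique mutual best reply is (C, Z), giving (8, 5).
Player I's commitment gain: 8 − 8 = 0.

0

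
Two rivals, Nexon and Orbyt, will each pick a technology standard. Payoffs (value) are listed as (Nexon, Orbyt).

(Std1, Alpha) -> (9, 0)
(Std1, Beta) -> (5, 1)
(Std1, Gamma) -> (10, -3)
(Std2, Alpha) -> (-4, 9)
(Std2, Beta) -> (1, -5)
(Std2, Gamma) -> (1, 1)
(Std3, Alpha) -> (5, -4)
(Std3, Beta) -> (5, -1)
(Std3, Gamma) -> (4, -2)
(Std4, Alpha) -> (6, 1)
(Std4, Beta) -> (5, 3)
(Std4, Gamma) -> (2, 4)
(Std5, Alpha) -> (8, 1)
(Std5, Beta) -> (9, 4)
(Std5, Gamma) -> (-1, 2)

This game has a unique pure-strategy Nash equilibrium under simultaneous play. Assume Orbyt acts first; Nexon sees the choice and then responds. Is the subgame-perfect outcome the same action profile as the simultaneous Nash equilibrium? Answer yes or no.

yes

Solve by backward induction (Orbyt leads).
- Alpha: BR = Std1, leader payoff 0.
- Beta: BR = Std5, leader payoff 4.
- Gamma: BR = Std1, leader payoff -3.
Among 0, 4, -3, the best is 4 at Beta. Subgame-perfect outcome: (Std5, Beta) with payoffs (9, 4).
Under simultaneous play:
Nexon's best replies: Alpha→Std1; Beta→Std5; Gamma→Std1.
Orbyt's best replies: Std1→Beta; Std2→Alpha; Std3→Beta; Std4→Gamma; Std5→Beta.
The unique mutual best reply is (Std5, Beta), giving (9, 4).
Sequential outcome (Std5, Beta) coincides with the Nash profile (Std5, Beta).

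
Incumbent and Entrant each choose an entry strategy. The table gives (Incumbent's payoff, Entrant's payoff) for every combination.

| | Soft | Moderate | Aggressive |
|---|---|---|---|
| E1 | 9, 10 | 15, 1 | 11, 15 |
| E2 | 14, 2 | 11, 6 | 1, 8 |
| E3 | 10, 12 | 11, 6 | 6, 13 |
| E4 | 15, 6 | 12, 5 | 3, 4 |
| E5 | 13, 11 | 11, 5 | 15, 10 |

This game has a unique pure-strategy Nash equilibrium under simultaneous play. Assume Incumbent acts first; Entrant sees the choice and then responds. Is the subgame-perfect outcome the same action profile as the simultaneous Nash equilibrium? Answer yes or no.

yes

Entrant best-responds to each possible Incumbent move:
- E1: Entrant compares 10, 1, 15 and picks Aggressive; Incumbent would get 11.
- E2: Entrant compares 2, 6, 8 and picks Aggressive; Incumbent would get 1.
- E3: Entrant compares 12, 6, 13 and picks Aggressive; Incumbent would get 6.
- E4: Entrant compares 6, 5, 4 and picks Soft; Incumbent would get 15.
- E5: Entrant compares 11, 5, 10 and picks Soft; Incumbent would get 13.
Among 11, 1, 6, 15, 13, the best is 15 at E4. Subgame-perfect outcome: (E4, Soft) with payoffs (15, 6).
Now find the simultaneous Nash equilibrium.
Incumbent's best replies: Soft→E4; Moderate→E1; Aggressive→E5.
Entrant's best replies: E1→Aggressive; E2→Aggressive; E3→Aggressive; E4→Soft; E5→Soft.
Only (E4, Soft) has each player best-responding; Nash payoffs (15, 6).
Sequential outcome (E4, Soft) coincides with the Nash profile (E4, Soft).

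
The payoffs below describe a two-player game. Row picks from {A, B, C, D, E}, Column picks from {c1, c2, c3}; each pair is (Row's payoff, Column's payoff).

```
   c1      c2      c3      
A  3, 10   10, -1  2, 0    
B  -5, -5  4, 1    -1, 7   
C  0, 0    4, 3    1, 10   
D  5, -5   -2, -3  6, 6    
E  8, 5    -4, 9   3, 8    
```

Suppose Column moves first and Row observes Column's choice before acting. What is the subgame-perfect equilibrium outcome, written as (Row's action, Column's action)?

Work backward from Row's decision.
- c1 → Row plays E (best of 3, -5, 0, 5, 8); Column gets 5.
- c2 → Row plays A (best of 10, 4, 4, -2, -4); Column gets -1.
- c3 → Row plays D (best of 2, -1, 1, 6, 3); Column gets 6.
Maximizing over 5, -1, 6, Column chooses c3. Subgame-perfect outcome: (D, c3) with payoffs (6, 6).

(D, c3)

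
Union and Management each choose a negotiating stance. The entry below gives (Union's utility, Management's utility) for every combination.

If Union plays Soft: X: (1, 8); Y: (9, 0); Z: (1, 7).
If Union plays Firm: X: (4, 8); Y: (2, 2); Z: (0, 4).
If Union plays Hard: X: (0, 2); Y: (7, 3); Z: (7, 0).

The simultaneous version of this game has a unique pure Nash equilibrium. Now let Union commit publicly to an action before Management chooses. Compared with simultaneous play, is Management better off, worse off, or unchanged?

Management best-responds to each possible Union move:
- Soft → Management plays X (best of 8, 0, 7); Union gets 1.
- Firm → Management plays X (best of 8, 2, 4); Union gets 4.
- Hard → Management plays Y (best of 2, 3, 0); Union gets 7.
Union's induced payoffs are 1, 4, 7, so Union commits to Hard. Subgame-perfect outcome: (Hard, Y) with payoffs (7, 3).
Under simultaneous play:
Union's best replies: X→Firm; Y→Soft; Z→Hard.
Management's best replies: Soft→X; Firm→X; Hard→Y.
The unique mutual best reply is (Firm, X), giving (4, 8).
Management earns 3 sequentially versus 8 at the Nash outcome: worse off.

worse off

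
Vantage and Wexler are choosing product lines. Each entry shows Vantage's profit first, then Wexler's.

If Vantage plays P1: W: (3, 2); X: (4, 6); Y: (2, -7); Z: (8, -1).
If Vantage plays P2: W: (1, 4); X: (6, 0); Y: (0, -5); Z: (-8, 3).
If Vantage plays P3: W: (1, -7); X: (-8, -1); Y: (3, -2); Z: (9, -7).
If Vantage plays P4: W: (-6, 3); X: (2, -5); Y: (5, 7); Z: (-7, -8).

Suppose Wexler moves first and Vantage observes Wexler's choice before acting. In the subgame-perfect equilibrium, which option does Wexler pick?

Backward induction with Wexler moving first.
- W: BR = P1, leader payoff 2.
- X: BR = P2, leader payoff 0.
- Y: BR = P4, leader payoff 7.
- Z: BR = P3, leader payoff -7.
Maximizing over 2, 0, 7, -7, Wexler chooses Y. Subgame-perfect outcome: (P4, Y) with payoffs (5, 7).

Y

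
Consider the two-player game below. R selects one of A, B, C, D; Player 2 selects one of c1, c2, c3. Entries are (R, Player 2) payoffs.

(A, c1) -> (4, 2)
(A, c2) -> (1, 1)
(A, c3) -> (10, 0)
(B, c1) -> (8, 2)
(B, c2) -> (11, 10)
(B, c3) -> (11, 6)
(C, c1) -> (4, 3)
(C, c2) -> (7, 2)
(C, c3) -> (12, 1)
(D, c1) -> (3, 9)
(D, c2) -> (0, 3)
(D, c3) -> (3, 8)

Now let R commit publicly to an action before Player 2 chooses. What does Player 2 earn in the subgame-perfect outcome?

Work backward from Player 2's decision.
- A: Player 2 compares 2, 1, 0 and picks c1; R would get 4.
- B: Player 2 compares 2, 10, 6 and picks c2; R would get 11.
- C: Player 2 compares 3, 2, 1 and picks c1; R would get 4.
- D: Player 2 compares 9, 3, 8 and picks c1; R would get 3.
R's induced payoffs are 4, 11, 4, 3, so R commits to B. Subgame-perfect outcome: (B, c2) with payoffs (11, 10).

10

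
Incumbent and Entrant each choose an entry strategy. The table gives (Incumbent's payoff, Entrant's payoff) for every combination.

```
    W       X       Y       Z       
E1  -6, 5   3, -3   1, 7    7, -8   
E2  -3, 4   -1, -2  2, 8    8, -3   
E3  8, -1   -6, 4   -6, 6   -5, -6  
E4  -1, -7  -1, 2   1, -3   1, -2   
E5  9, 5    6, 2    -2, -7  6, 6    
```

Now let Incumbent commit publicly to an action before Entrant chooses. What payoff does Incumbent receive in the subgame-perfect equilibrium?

Entrant best-responds to each possible Incumbent move:
- E1 → Entrant plays Y (best of 5, -3, 7, -8); Incumbent gets 1.
- E2 → Entrant plays Y (best of 4, -2, 8, -3); Incumbent gets 2.
- E3 → Entrant plays Y (best of -1, 4, 6, -6); Incumbent gets -6.
- E4 → Entrant plays X (best of -7, 2, -3, -2); Incumbent gets -1.
- E5 → Entrant plays Z (best of 5, 2, -7, 6); Incumbent gets 6.
Incumbent's induced payoffs are 1, 2, -6, -1, 6, so Incumbent commits to E5. Subgame-perfect outcome: (E5, Z) with payoffs (6, 6).

6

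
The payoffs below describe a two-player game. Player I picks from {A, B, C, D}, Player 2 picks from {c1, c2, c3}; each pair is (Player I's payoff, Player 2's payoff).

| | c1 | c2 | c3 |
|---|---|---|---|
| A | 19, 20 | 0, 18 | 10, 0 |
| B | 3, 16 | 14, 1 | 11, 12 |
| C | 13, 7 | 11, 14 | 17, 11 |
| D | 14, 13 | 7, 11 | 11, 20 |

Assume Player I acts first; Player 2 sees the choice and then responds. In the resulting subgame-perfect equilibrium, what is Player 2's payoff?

20

Backward induction with Player I moving first.
- A → Player 2 plays c1 (best of 20, 18, 0); Player I gets 19.
- B → Player 2 plays c1 (best of 16, 1, 12); Player I gets 3.
- C → Player 2 plays c2 (best of 7, 14, 11); Player I gets 11.
- D → Player 2 plays c3 (best of 13, 11, 20); Player I gets 11.
Player I's induced payoffs are 19, 3, 11, 11, so Player I commits to A. Subgame-perfect outcome: (A, c1) with payoffs (19, 20).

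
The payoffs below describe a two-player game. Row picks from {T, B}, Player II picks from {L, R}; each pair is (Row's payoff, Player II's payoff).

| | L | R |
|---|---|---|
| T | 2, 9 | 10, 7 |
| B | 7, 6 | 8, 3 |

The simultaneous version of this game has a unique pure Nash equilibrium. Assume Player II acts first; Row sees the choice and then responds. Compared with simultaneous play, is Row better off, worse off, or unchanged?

better off

Row best-responds to each possible Player II move:
- L → Row plays B (best of 2, 7); Player II gets 6.
- R → Row plays T (best of 10, 8); Player II gets 7.
Player II's induced payoffs are 6, 7, so Player II commits to R. Subgame-perfect outcome: (T, R) with payoffs (10, 7).
For the simultaneous game, intersect best replies.
Row's best replies: L→B; R→T.
Player II's best replies: T→L; B→L.
Only (B, L) has each player best-responding; Nash payoffs (7, 6).
Row earns 10 sequentially versus 7 at the Nash outcome: better off.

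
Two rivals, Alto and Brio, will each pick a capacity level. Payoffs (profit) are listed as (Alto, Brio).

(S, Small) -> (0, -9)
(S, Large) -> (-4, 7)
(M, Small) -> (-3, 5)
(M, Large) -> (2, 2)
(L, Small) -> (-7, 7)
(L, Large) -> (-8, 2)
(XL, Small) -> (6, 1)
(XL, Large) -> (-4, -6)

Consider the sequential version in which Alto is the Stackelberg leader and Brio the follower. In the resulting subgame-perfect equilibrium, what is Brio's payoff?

Brio best-responds to each possible Alto move:
- S: BR = Large, leader payoff -4.
- M: BR = Small, leader payoff -3.
- L: BR = Small, leader payoff -7.
- XL: BR = Small, leader payoff 6.
Maximizing over -4, -3, -7, 6, Alto chooses XL. Subgame-perfect outcome: (XL, Small) with payoffs (6, 1).

1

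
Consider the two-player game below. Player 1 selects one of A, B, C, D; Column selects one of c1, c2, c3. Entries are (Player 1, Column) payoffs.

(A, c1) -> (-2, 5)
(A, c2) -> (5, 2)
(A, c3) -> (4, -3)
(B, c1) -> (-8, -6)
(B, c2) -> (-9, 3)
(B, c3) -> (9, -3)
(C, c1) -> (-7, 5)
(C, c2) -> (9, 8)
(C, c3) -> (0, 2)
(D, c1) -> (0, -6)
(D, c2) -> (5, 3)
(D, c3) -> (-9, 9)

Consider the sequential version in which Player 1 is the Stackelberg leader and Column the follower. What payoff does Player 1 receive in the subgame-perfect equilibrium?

9

Backward induction with Player 1 moving first.
- A → Column plays c1 (best of 5, 2, -3); Player 1 gets -2.
- B → Column plays c2 (best of -6, 3, -3); Player 1 gets -9.
- C → Column plays c2 (best of 5, 8, 2); Player 1 gets 9.
- D → Column plays c3 (best of -6, 3, 9); Player 1 gets -9.
Among -2, -9, 9, -9, the best is 9 at C. Subgame-perfect outcome: (C, c2) with payoffs (9, 8).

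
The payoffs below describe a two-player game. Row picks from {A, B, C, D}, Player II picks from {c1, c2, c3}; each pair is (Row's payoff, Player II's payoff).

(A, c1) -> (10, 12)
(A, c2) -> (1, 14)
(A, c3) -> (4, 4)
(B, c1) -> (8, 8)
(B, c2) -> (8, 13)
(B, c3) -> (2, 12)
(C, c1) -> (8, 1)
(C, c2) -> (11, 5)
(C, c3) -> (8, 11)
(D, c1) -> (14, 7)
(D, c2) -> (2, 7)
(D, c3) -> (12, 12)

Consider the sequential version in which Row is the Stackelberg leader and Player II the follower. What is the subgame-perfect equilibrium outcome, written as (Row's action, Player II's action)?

Player II best-responds to each possible Row move:
- A: BR = c2, leader payoff 1.
- B: BR = c2, leader payoff 8.
- C: BR = c3, leader payoff 8.
- D: BR = c3, leader payoff 12.
Among 1, 8, 8, 12, the best is 12 at D. Subgame-perfect outcome: (D, c3) with payoffs (12, 12).

(D, c3)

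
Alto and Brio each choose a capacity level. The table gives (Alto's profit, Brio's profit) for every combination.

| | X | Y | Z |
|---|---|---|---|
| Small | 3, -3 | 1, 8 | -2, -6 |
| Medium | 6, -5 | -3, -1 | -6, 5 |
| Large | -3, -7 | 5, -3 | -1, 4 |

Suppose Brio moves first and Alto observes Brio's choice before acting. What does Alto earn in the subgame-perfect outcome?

-1

Backward induction with Brio moving first.
- X → Alto plays Medium (best of 3, 6, -3); Brio gets -5.
- Y → Alto plays Large (best of 1, -3, 5); Brio gets -3.
- Z → Alto plays Large (best of -2, -6, -1); Brio gets 4.
Among -5, -3, 4, the best is 4 at Z. Subgame-perfect outcome: (Large, Z) with payoffs (-1, 4).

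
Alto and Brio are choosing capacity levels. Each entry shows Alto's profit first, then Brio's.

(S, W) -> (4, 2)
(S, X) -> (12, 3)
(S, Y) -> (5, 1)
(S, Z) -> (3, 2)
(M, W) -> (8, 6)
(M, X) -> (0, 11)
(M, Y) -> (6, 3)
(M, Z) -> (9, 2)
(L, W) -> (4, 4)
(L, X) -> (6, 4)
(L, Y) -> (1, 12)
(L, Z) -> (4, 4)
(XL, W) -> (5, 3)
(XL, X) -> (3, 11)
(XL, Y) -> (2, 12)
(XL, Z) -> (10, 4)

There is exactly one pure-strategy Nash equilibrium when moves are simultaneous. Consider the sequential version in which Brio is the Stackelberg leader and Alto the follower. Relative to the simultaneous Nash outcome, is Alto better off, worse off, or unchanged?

worse off

Alto best-responds to each possible Brio move:
- W → Alto plays M (best of 4, 8, 4, 5); Brio gets 6.
- X → Alto plays S (best of 12, 0, 6, 3); Brio gets 3.
- Y → Alto plays M (best of 5, 6, 1, 2); Brio gets 3.
- Z → Alto plays XL (best of 3, 9, 4, 10); Brio gets 4.
Maximizing over 6, 3, 3, 4, Brio chooses W. Subgame-perfect outcome: (M, W) with payoffs (8, 6).
Under simultaneous play:
Alto's best replies: W→M; X→S; Y→M; Z→XL.
Brio's best replies: S→X; M→X; L→Y; XL→Y.
Only (S, X) has each player best-responding; Nash payoffs (12, 3).
Alto earns 8 sequentially versus 12 at the Nash outcome: worse off.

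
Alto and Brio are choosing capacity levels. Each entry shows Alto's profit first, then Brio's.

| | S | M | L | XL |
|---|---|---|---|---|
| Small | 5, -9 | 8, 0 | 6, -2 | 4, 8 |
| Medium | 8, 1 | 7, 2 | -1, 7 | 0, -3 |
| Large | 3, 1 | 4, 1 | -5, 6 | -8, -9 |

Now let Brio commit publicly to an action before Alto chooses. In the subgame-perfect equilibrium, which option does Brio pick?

Solve by backward induction (Brio leads).
- S → Alto plays Medium (best of 5, 8, 3); Brio gets 1.
- M → Alto plays Small (best of 8, 7, 4); Brio gets 0.
- L → Alto plays Small (best of 6, -1, -5); Brio gets -2.
- XL → Alto plays Small (best of 4, 0, -8); Brio gets 8.
Brio's induced payoffs are 1, 0, -2, 8, so Brio commits to XL. Subgame-perfect outcome: (Small, XL) with payoffs (4, 8).

XL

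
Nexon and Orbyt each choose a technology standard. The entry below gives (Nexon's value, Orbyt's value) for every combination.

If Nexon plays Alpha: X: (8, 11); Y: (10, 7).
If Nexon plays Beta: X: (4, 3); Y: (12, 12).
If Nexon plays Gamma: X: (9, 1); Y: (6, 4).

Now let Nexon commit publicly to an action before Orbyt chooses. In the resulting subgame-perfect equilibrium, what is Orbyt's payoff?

Solve by backward induction (Nexon leads).
- Alpha → Orbyt plays X (best of 11, 7); Nexon gets 8.
- Beta → Orbyt plays Y (best of 3, 12); Nexon gets 12.
- Gamma → Orbyt plays Y (best of 1, 4); Nexon gets 6.
Among 8, 12, 6, the best is 12 at Beta. Subgame-perfect outcome: (Beta, Y) with payoffs (12, 12).

12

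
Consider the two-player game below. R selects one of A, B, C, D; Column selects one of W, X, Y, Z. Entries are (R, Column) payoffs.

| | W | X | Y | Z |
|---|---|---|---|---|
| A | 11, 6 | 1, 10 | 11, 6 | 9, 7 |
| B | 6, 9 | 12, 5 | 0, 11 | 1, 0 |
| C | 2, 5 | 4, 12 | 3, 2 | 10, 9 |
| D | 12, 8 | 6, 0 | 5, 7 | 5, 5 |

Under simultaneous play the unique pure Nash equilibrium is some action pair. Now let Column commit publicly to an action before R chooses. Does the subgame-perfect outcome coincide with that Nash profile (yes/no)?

Work backward from R's decision.
- W: BR = D, leader payoff 8.
- X: BR = B, leader payoff 5.
- Y: BR = A, leader payoff 6.
- Z: BR = C, leader payoff 9.
Maximizing over 8, 5, 6, 9, Column chooses Z. Subgame-perfect outcome: (C, Z) with payoffs (10, 9).
Under simultaneous play:
R's best replies: W→D; X→B; Y→A; Z→C.
Column's best replies: A→X; B→Y; C→X; D→W.
The unique mutual best reply is (D, W), giving (12, 8).
Sequential outcome (C, Z) differs from the Nash profile (D, W).

no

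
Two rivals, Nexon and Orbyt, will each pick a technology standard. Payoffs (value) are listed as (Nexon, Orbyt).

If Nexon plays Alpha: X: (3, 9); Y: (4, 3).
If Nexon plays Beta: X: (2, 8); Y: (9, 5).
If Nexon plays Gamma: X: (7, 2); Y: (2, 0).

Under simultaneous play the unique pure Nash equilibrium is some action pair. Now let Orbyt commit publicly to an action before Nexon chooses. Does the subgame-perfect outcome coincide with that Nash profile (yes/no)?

no

Nexon best-responds to each possible Orbyt move:
- X → Nexon plays Gamma (best of 3, 2, 7); Orbyt gets 2.
- Y → Nexon plays Beta (best of 4, 9, 2); Orbyt gets 5.
Among 2, 5, the best is 5 at Y. Subgame-perfect outcome: (Beta, Y) with payoffs (9, 5).
Under simultaneous play:
Nexon's best replies: X→Gamma; Y→Beta.
Orbyt's best replies: Alpha→X; Beta→X; Gamma→X.
Only (Gamma, X) has each player best-responding; Nash payoffs (7, 2).
Sequential outcome (Beta, Y) differs from the Nash profile (Gamma, X).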